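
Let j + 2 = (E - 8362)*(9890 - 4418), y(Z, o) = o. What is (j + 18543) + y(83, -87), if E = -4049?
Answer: -67894538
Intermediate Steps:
j = -67912994 (j = -2 + (-4049 - 8362)*(9890 - 4418) = -2 - 12411*5472 = -2 - 67912992 = -67912994)
(j + 18543) + y(83, -87) = (-67912994 + 18543) - 87 = -67894451 - 87 = -67894538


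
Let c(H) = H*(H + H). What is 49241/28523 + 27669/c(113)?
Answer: 2046719545/728420374 ≈ 2.8098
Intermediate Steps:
c(H) = 2*H**2 (c(H) = H*(2*H) = 2*H**2)
49241/28523 + 27669/c(113) = 49241/28523 + 27669/((2*113**2)) = 49241*(1/28523) + 27669/((2*12769)) = 49241/28523 + 27669/25538 = 2046719545/728420374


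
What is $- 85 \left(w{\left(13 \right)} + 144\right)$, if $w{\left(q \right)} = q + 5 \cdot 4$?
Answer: $-15045$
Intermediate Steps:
$w{\left(q \right)} = 20 + q$ ($w{\left(q \right)} = q + 20 = 20 + q$)
$- 85 \left(w{\left(13 \right)} + 144\right) = - 85 \left(\left(20 + 13\right) + 144\right) = - 85 \left(33 + 144\right) = \left(-85\right) 177 = -15045$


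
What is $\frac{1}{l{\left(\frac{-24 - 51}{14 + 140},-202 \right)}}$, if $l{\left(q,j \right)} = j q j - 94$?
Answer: $- \frac{77}{1537388} \approx -5.0085 \cdot 10^{-5}$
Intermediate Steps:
$l{\left(q,j \right)} = -94 + q j^{2}$ ($l{\left(q,j \right)} = q j^{2} - 94 = -94 + q j^{2}$)
$\frac{1}{l{\left(\frac{-24 - 51}{14 + 140},-202 \right)}} = \frac{1}{-94 + \frac{-24 - 51}{14 + 140} \left(-202\right)^{2}} = \frac{1}{-94 + - \frac{75}{154} \cdot 40804} = \frac{1}{-94 + \left(-75\right) \frac{1}{154} \cdot 40804} = \frac{1}{-94 - \frac{1530150}{77}} = \frac{1}{- \frac{1537388}{77}} = - \frac{77}{1537388}$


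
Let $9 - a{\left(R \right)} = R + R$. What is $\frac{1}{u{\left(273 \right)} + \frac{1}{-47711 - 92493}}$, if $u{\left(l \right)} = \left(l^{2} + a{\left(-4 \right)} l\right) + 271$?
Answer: $\frac{140204}{11137945963} \approx 1.2588 \cdot 10^{-5}$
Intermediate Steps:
$a{\left(R \right)} = 9 - 2 R$ ($a{\left(R \right)} = 9 - \left(R + R\right) = 9 - 2 R$)
$u{\left(l \right)} = 271 + l^{2} + 17 l$ ($u{\left(l \right)} = \left(l^{2} + \left(9 - -8\right) l\right) + 271 = \left(l^{2} + \left(9 + 8\right) l\right) + 271 = \left(l^{2} + 17 l\right) + 271 = 271 + l^{2} + 17 l$)
$\frac{1}{u{\left(273 \right)} + \frac{1}{-47711 - 92493}} = \frac{1}{\left(271 + 273^{2} + 17 \cdot 273\right) + \frac{1}{-47711 - 92493}} = \frac{1}{\left(271 + 74529 + 4641\right) + \frac{1}{-140204}} = \frac{1}{79441 - \frac{1}{140204}} = \frac{1}{\frac{11137945963}{140204}} = \frac{140204}{11137945963}$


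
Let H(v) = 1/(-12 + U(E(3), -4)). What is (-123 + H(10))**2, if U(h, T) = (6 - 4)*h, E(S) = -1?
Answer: 2968729/196 ≈ 15147.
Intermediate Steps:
U(h, T) = 2*h
H(v) = -1/14 (H(v) = 1/(-12 + 2*(-1)) = 1/(-12 - 2) = 1/(-14) = -1/14)
(-123 + H(10))**2 = (-123 - 1/14)**2 = (-1723/14)**2 = 2968729/196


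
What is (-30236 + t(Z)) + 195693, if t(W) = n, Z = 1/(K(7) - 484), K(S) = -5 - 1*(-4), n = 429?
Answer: 165886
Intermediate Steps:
K(S) = -1 (K(S) = -5 + 4 = -1)
Z = -1/485 (Z = 1/(-1 - 484) = 1/(-485) = -1/485 ≈ -0.0020619)
t(W) = 429
(-30236 + t(Z)) + 195693 = (-30236 + 429) + 195693 = -29807 + 195693 = 165886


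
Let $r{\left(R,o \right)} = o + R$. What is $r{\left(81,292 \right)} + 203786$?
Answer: $204159$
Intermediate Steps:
$r{\left(R,o \right)} = R + o$
$r{\left(81,292 \right)} + 203786 = \left(81 + 292\right) + 203786 = 373 + 203786 = 204159$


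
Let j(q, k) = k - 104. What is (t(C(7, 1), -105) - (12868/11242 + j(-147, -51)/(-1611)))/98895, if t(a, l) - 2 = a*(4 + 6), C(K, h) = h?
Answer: 97428743/895536848745 ≈ 0.00010879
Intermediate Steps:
t(a, l) = 2 + 10*a (t(a, l) = 2 + a*(4 + 6) = 2 + a*10 = 2 + 10*a)
j(q, k) = -104 + k
(t(C(7, 1), -105) - (12868/11242 + j(-147, -51)/(-1611)))/98895 = ((2 + 10*1) - (12868/11242 + (-104 - 51)/(-1611)))/98895 = ((2 + 10) - (12868*(1/11242) - 155*(-1/1611)))*(1/98895) = (12 - (6434/5621 + 155/1611))*(1/98895) = (12 - 1*11236429/9055431)*(1/98895) = (12 - 11236429/9055431)*(1/98895) = (97428743/9055431)*(1/98895) = 97428743/895536848745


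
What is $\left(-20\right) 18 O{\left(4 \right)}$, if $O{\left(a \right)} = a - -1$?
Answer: $-1800$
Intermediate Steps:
$O{\left(a \right)} = 1 + a$ ($O{\left(a \right)} = a + 1 = 1 + a$)
$\left(-20\right) 18 O{\left(4 \right)} = \left(-20\right) 18 \left(1 + 4\right) = \left(-360\right) 5 = -1800$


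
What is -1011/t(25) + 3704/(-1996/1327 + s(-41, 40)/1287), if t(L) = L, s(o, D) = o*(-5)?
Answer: -160468899387/57420425 ≈ -2794.6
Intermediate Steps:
s(o, D) = -5*o
-1011/t(25) + 3704/(-1996/1327 + s(-41, 40)/1287) = -1011/25 + 3704/(-1996/1327 - 5*(-41)/1287) = -1011*1/25 + 3704/(-1996*1/1327 + 205*(1/1287)) = -1011/25 + 3704/(-1996/1327 + 205/1287) = -1011/25 + 3704/(-2296817/1707849) = -1011/25 + 3704*(-1707849/2296817) = -1011/25 - 6325872696/2296817 = -160468899387/57420425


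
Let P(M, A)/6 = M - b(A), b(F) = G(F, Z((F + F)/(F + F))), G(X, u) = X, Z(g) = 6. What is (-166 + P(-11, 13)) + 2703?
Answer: 2393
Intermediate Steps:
b(F) = F
P(M, A) = -6*A + 6*M (P(M, A) = 6*(M - A) = -6*A + 6*M)
(-166 + P(-11, 13)) + 2703 = (-166 + (-6*13 + 6*(-11))) + 2703 = (-166 + (-78 - 66)) + 2703 = (-166 - 144) + 2703 = -310 + 2703 = 2393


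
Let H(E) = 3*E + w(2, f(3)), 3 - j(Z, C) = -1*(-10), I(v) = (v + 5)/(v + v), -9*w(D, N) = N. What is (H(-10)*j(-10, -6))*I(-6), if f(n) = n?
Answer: 637/36 ≈ 17.694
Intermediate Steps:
w(D, N) = -N/9
I(v) = (5 + v)/(2*v) (I(v) = (5 + v)/((2*v)) = (5 + v)*(1/(2*v)) = (5 + v)/(2*v))
j(Z, C) = -7 (j(Z, C) = 3 - (-1)*(-10) = 3 - 1*10 = 3 - 10 = -7)
H(E) = -⅓ + 3*E (H(E) = 3*E - ⅑*3 = 3*E - ⅓ = -⅓ + 3*E)
(H(-10)*j(-10, -6))*I(-6) = ((-⅓ + 3*(-10))*(-7))*((½)*(5 - 6)/(-6)) = ((-⅓ - 30)*(-7))*((½)*(-⅙)*(-1)) = -91/3*(-7)*(1/12) = (637/3)*(1/12) = 637/36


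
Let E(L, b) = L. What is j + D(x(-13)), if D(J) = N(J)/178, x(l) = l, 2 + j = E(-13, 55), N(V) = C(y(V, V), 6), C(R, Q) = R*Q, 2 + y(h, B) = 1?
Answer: -1338/89 ≈ -15.034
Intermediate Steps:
y(h, B) = -1 (y(h, B) = -2 + 1 = -1)
C(R, Q) = Q*R
N(V) = -6 (N(V) = 6*(-1) = -6)
j = -15 (j = -2 - 13 = -15)
D(J) = -3/89 (D(J) = -6/178 = -6*1/178 = -3/89)
j + D(x(-13)) = -15 - 3/89 = -1338/89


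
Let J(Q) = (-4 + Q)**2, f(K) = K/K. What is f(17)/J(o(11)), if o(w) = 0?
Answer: 1/16 ≈ 0.062500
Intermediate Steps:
f(K) = 1
f(17)/J(o(11)) = 1/(-4 + 0)**2 = 1/(-4)**2 = 1/16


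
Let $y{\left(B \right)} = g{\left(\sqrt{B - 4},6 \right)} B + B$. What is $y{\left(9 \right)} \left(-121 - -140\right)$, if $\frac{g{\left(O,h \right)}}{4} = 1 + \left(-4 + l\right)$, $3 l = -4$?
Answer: $-2793$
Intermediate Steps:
$l = - \frac{4}{3}$ ($l = \frac{1}{3} \left(-4\right) = - \frac{4}{3} \approx -1.3333$)
$g{\left(O,h \right)} = - \frac{52}{3}$ ($g{\left(O,h \right)} = 4 \left(1 - \frac{16}{3}\right) = 4 \left(- \frac{13}{3}\right) = - \frac{52}{3}$)
$y{\left(B \right)} = - \frac{49 B}{3}$ ($y{\left(B \right)} = - \frac{52 B}{3} + B = - \frac{49 B}{3}$)
$y{\left(9 \right)} \left(-121 - -140\right) = \left(- \frac{49}{3}\right) 9 \left(-121 - -140\right) = - 147 \left(-121 + 140\right) = \left(-147\right) 19 = -2793$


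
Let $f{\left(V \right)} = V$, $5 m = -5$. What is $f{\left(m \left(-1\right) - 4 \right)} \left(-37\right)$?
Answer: $111$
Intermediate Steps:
$m = -1$ ($m = \frac{1}{5} \left(-5\right) = -1$)
$f{\left(m \left(-1\right) - 4 \right)} \left(-37\right) = \left(\left(-1\right) \left(-1\right) - 4\right) \left(-37\right) = \left(1 - 4\right) \left(-37\right) = \left(-3\right) \left(-37\right) = 111$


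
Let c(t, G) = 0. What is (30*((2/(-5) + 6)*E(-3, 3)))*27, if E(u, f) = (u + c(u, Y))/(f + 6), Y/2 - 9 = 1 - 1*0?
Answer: -1512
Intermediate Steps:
Y = 20 (Y = 18 + 2*(1 - 1*0) = 18 + 2*(1 + 0) = 18 + 2*1 = 18 + 2 = 20)
E(u, f) = u/(6 + f) (E(u, f) = (u + 0)/(f + 6) = u/(6 + f))
(30*((2/(-5) + 6)*E(-3, 3)))*27 = (30*((2/(-5) + 6)*(-3/(6 + 3))))*27 = (30*((2*(-⅕) + 6)*(-3/9)))*27 = (30*((-⅖ + 6)*(-3*⅑)))*27 = (30*((28/5)*(-⅓)))*27 = (30*(-28/15))*27 = -56*27 = -1512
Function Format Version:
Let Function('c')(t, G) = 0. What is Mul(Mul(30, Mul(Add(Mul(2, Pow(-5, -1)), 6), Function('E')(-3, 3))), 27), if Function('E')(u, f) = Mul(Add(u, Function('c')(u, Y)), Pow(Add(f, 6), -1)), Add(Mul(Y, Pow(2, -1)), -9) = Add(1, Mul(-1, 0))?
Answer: -1512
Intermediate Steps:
Y = 20 (Y = Add(18, Mul(2, Add(1, Mul(-1, 0)))) = Add(18, Mul(2, Add(1, 0))) = Add(18, Mul(2, 1)) = Add(18, 2) = 20)
Function('E')(u, f) = Mul(u, Pow(Add(6, f), -1)) (Function('E')(u, f) = Mul(Add(u, 0), Pow(Add(f, 6), -1)) = Mul(u, Pow(Add(6, f), -1)))
Mul(Mul(30, Mul(Add(Mul(2, Pow(-5, -1)), 6), Function('E')(-3, 3))), 27) = Mul(Mul(30, Mul(Add(Mul(2, Pow(-5, -1)), 6), Mul(-3, Pow(Add(6, 3), -1)))), 27) = Mul(Mul(30, Mul(Add(Mul(2, Rational(-1, 5)), 6), Mul(-3, Pow(9, -1)))), 27) = Mul(Mul(30, Mul(Add(Rational(-2, 5), 6), Mul(-3, Rational(1, 9)))), 27) = Mul(Mul(30, Mul(Rational(28, 5), Rational(-1, 3))), 27) = Mul(Mul(30, Rational(-28, 15)), 27) = Mul(-56, 27) = -1512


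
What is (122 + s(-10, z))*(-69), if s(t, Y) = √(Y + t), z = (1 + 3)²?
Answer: -8418 - 69*√6 ≈ -8587.0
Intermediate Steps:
z = 16 (z = 4² = 16)
(122 + s(-10, z))*(-69) = (122 + √(16 - 10))*(-69) = (122 + √6)*(-69) = -8418 - 69*√6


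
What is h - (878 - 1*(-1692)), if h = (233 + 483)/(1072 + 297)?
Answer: -3517614/1369 ≈ -2569.5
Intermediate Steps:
h = 716/1369 ≈ 0.52301
h - (878 - 1*(-1692)) = 716/1369 - (878 - 1*(-1692)) = 716/1369 - (878 + 1692) = 716/1369 - 1*2570 = 716/1369 - 2570 = -3517614/1369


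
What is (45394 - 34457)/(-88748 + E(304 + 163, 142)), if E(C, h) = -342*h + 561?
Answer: -10937/136751 ≈ -0.079978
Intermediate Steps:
E(C, h) = 561 - 342*h
(45394 - 34457)/(-88748 + E(304 + 163, 142)) = (45394 - 34457)/(-88748 + (561 - 342*142)) = 10937/(-88748 + (561 - 48564)) = 10937/(-88748 - 48003) = 10937/(-136751) = 10937*(-1/136751) = -10937/136751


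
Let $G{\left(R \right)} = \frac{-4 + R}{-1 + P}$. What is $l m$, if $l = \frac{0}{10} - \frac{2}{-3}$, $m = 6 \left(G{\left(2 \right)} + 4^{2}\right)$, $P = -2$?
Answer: $\frac{200}{3} \approx 66.667$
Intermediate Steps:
$G{\left(R \right)} = \frac{4}{3} - \frac{R}{3}$ ($G{\left(R \right)} = \frac{-4 + R}{-1 - 2} = \frac{-4 + R}{-3} = \left(-4 + R\right) \left(- \frac{1}{3}\right) = \frac{4}{3} - \frac{R}{3}$)
$m = 100$ ($m = 6 \left(\left(\frac{4}{3} - \frac{2}{3}\right) + 4^{2}\right) = 6 \left(\left(\frac{4}{3} - \frac{2}{3}\right) + 16\right) = 6 \left(\frac{2}{3} + 16\right) = 6 \cdot \frac{50}{3} = 100$)
$l = \frac{2}{3}$ ($l = 0 \cdot \frac{1}{10} - - \frac{2}{3} = 0 + \frac{2}{3} = \frac{2}{3} \approx 0.66667$)
$l m = \frac{2}{3} \cdot 100 = \frac{200}{3}$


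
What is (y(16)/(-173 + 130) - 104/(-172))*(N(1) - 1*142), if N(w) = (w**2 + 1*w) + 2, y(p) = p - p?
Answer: -3588/43 ≈ -83.442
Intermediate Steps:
y(p) = 0
N(w) = 2 + w + w**2 (N(w) = (w**2 + w) + 2 = (w + w**2) + 2 = 2 + w + w**2)
(y(16)/(-173 + 130) - 104/(-172))*(N(1) - 1*142) = (0/(-173 + 130) - 104/(-172))*((2 + 1 + 1**2) - 1*142) = (0/(-43) - 104*(-1/172))*((2 + 1 + 1) - 142) = (0*(-1/43) + 26/43)*(4 - 142) = (0 + 26/43)*(-138) = (26/43)*(-138) = -3588/43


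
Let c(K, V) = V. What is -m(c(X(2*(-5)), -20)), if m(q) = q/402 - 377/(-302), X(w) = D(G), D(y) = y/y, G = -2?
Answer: -72757/60702 ≈ -1.1986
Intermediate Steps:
D(y) = 1
X(w) = 1
m(q) = 377/302 + q/402 (m(q) = q*(1/402) - 377*(-1/302) = q/402 + 377/302 = 377/302 + q/402)
-m(c(X(2*(-5)), -20)) = -(377/302 + (1/402)*(-20)) = -(377/302 - 10/201) = -1*72757/60702 = -72757/60702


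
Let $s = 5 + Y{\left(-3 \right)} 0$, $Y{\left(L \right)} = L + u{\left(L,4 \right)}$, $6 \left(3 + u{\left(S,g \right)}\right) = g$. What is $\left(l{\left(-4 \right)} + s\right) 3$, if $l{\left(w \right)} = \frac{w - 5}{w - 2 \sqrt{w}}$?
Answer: $\frac{147}{8} - \frac{27 i}{8} \approx 18.375 - 3.375 i$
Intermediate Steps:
$u{\left(S,g \right)} = -3 + \frac{g}{6}$
$Y{\left(L \right)} = - \frac{7}{3} + L$ ($Y{\left(L \right)} = L + \left(-3 + \frac{1}{6} \cdot 4\right) = L + \left(-3 + \frac{2}{3}\right) = L - \frac{7}{3} = - \frac{7}{3} + L$)
$l{\left(w \right)} = \frac{-5 + w}{w - 2 \sqrt{w}}$
$s = 5$ ($s = 5 + \left(- \frac{7}{3} - 3\right) 0 = 5 - 0 = 5 + 0 = 5$)
$\left(l{\left(-4 \right)} + s\right) 3 = \left(\frac{5 - -4}{\left(-1\right) \left(-4\right) + 2 \sqrt{-4}} + 5\right) 3 = \left(\frac{5 + 4}{4 + 2 \cdot 2 i} + 5\right) 3 = \left(\frac{1}{4 + 4 i} 9 + 5\right) 3 = \left(\frac{4 - 4 i}{32} \cdot 9 + 5\right) 3 = \left(\frac{9 \left(4 - 4 i\right)}{32} + 5\right) 3 = \left(5 + \frac{9 \left(4 - 4 i\right)}{32}\right) 3 = 15 + \frac{27 \left(4 - 4 i\right)}{32}$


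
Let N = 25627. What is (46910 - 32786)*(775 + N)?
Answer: 372901848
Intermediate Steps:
(46910 - 32786)*(775 + N) = (46910 - 32786)*(775 + 25627) = 14124*26402 = 372901848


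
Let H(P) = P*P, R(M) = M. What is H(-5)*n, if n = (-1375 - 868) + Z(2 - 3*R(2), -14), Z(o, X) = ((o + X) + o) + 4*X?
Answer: -58025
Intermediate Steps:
Z(o, X) = 2*o + 5*X (Z(o, X) = ((X + o) + o) + 4*X = (X + 2*o) + 4*X = 2*o + 5*X)
H(P) = P**2
n = -2321 (n = (-1375 - 868) + (2*(2 - 3*2) + 5*(-14)) = -2243 + (2*(2 - 6) - 70) = -2243 + (2*(-4) - 70) = -2243 + (-8 - 70) = -2243 - 78 = -2321)
H(-5)*n = (-5)**2*(-2321) = 25*(-2321) = -58025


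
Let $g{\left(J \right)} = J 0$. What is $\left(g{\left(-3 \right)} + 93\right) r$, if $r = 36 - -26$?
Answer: $5766$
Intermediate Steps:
$g{\left(J \right)} = 0$
$r = 62$ ($r = 36 + 26 = 62$)
$\left(g{\left(-3 \right)} + 93\right) r = \left(0 + 93\right) 62 = 93 \cdot 62 = 5766$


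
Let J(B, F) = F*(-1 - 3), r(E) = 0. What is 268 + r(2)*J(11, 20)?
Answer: 268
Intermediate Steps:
J(B, F) = -4*F (J(B, F) = F*(-4) = -4*F)
268 + r(2)*J(11, 20) = 268 + 0*(-4*20) = 268 + 0*(-80) = 268 + 0 = 268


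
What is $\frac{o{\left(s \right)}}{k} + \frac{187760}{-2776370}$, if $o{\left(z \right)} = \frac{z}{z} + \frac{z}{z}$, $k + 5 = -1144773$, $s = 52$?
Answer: $- \frac{10747453501}{158916364793} \approx -0.06763$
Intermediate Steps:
$k = -1144778$ ($k = -5 - 1144773 = -1144778$)
$o{\left(z \right)} = 2$ ($o{\left(z \right)} = 1 + 1 = 2$)
$\frac{o{\left(s \right)}}{k} + \frac{187760}{-2776370} = \frac{2}{-1144778} + \frac{187760}{-2776370} = 2 \left(- \frac{1}{1144778}\right) + 187760 \left(- \frac{1}{2776370}\right) = - \frac{1}{572389} - \frac{18776}{277637} = - \frac{10747453501}{158916364793}$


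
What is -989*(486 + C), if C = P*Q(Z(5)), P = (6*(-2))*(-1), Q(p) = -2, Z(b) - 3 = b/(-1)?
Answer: -456918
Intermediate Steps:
Z(b) = 3 - b (Z(b) = 3 + b/(-1) = 3 + b*(-1) = 3 - b)
P = 12 (P = -12*(-1) = 12)
C = -24 (C = 12*(-2) = -24)
-989*(486 + C) = -989*(486 - 24) = -989*462 = -456918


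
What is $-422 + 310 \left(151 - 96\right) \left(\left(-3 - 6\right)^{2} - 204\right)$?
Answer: $-2097572$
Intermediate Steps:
$-422 + 310 \left(151 - 96\right) \left(\left(-3 - 6\right)^{2} - 204\right) = -422 + 310 \cdot 55 \left(\left(-9\right)^{2} - 204\right) = -422 + 310 \cdot 55 \left(81 - 204\right) = -422 + 310 \cdot 55 \left(-123\right) = -422 + 310 \left(-6765\right) = -422 - 2097150 = -2097572$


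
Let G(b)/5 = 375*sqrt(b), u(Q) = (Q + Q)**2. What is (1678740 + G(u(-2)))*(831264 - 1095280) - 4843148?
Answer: -445199182988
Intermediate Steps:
u(Q) = 4*Q**2 (u(Q) = (2*Q)**2 = 4*Q**2)
G(b) = 1875*sqrt(b) (G(b) = 5*(375*sqrt(b)) = 1875*sqrt(b))
(1678740 + G(u(-2)))*(831264 - 1095280) - 4843148 = (1678740 + 1875*sqrt(4*(-2)**2))*(831264 - 1095280) - 4843148 = (1678740 + 1875*sqrt(4*4))*(-264016) - 4843148 = (1678740 + 1875*sqrt(16))*(-264016) - 4843148 = (1678740 + 1875*4)*(-264016) - 4843148 = (1678740 + 7500)*(-264016) - 4843148 = 1686240*(-264016) - 4843148 = -445194339840 - 4843148 = -445199182988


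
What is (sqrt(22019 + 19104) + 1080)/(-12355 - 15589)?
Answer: -135/3493 - sqrt(41123)/27944 ≈ -0.045906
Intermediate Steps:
(sqrt(22019 + 19104) + 1080)/(-12355 - 15589) = (sqrt(41123) + 1080)/(-27944) = (1080 + sqrt(41123))*(-1/27944) = -135/3493 - sqrt(41123)/27944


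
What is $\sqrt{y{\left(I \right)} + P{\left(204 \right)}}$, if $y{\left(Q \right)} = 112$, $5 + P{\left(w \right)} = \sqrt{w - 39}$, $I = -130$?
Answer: $\sqrt{107 + \sqrt{165}} \approx 10.947$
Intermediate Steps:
$P{\left(w \right)} = -5 + \sqrt{-39 + w}$ ($P{\left(w \right)} = -5 + \sqrt{w - 39} = -5 + \sqrt{-39 + w}$)
$\sqrt{y{\left(I \right)} + P{\left(204 \right)}} = \sqrt{112 - \left(5 - \sqrt{-39 + 204}\right)} = \sqrt{112 - \left(5 - \sqrt{165}\right)} = \sqrt{107 + \sqrt{165}}$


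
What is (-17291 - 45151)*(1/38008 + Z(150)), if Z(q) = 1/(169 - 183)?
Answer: 593105337/133028 ≈ 4458.5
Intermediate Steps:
Z(q) = -1/14 (Z(q) = 1/(-14) = -1/14)
(-17291 - 45151)*(1/38008 + Z(150)) = (-17291 - 45151)*(1/38008 - 1/14) = -62442*(1/38008 - 1/14) = -62442*(-18997/266056) = 593105337/133028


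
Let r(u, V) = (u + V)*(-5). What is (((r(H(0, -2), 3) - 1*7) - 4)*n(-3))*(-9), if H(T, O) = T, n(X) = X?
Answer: -702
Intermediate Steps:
r(u, V) = -5*V - 5*u (r(u, V) = (V + u)*(-5) = -5*V - 5*u)
(((r(H(0, -2), 3) - 1*7) - 4)*n(-3))*(-9) = ((((-5*3 - 5*0) - 1*7) - 4)*(-3))*(-9) = ((((-15 + 0) - 7) - 4)*(-3))*(-9) = (((-15 - 7) - 4)*(-3))*(-9) = ((-22 - 4)*(-3))*(-9) = -26*(-3)*(-9) = 78*(-9) = -702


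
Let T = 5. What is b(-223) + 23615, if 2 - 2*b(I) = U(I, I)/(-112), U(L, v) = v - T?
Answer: 1322439/56 ≈ 23615.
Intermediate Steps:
U(L, v) = -5 + v (U(L, v) = v - 1*5 = v - 5 = -5 + v)
b(I) = 219/224 + I/224 (b(I) = 1 - (-5 + I)/(2*(-112)) = 1 - (-5 + I)*(-1)/(2*112) = 1 - (5/112 - I/112)/2 = 1 + (-5/224 + I/224) = 219/224 + I/224)
b(-223) + 23615 = (219/224 + (1/224)*(-223)) + 23615 = (219/224 - 223/224) + 23615 = -1/56 + 23615 = 1322439/56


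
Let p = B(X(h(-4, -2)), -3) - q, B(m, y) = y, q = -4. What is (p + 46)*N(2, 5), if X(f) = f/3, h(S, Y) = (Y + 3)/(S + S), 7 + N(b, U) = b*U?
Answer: 141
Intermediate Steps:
N(b, U) = -7 + U*b (N(b, U) = -7 + b*U = -7 + U*b)
h(S, Y) = (3 + Y)/(2*S) (h(S, Y) = (3 + Y)/((2*S)) = (3 + Y)*(1/(2*S)) = (3 + Y)/(2*S))
X(f) = f/3 (X(f) = f*(⅓) = f/3)
p = 1 (p = -3 - 1*(-4) = -3 + 4 = 1)
(p + 46)*N(2, 5) = (1 + 46)*(-7 + 5*2) = 47*(-7 + 10) = 47*3 = 141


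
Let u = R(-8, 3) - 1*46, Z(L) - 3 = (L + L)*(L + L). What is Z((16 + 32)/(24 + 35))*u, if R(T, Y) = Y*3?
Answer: -727383/3481 ≈ -208.96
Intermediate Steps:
Z(L) = 3 + 4*L² (Z(L) = 3 + (L + L)*(L + L) = 3 + (2*L)*(2*L) = 3 + 4*L²)
R(T, Y) = 3*Y
u = -37 (u = 3*3 - 1*46 = 9 - 46 = -37)
Z((16 + 32)/(24 + 35))*u = (3 + 4*((16 + 32)/(24 + 35))²)*(-37) = (3 + 4*(48/59)²)*(-37) = (3 + 4*(2304/3481))*(-37) = (3 + 9216/3481)*(-37) = (19659/3481)*(-37) = -727383/3481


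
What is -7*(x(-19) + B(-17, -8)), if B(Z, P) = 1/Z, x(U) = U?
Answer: 2268/17 ≈ 133.41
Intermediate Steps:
-7*(x(-19) + B(-17, -8)) = -7*(-19 + 1/(-17)) = -7*(-19 - 1/17) = -7*(-324/17) = 2268/17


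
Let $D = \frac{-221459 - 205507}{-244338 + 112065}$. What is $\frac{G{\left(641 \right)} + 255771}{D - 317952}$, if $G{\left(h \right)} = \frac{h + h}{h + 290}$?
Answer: $- \frac{10499128943553}{13051390437610} \approx -0.80445$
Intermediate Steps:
$D = \frac{142322}{44091}$ ($D = - \frac{426966}{-132273} = \left(-426966\right) \left(- \frac{1}{132273}\right) = \frac{142322}{44091} \approx 3.2279$)
$G{\left(h \right)} = \frac{2 h}{290 + h}$
$\frac{G{\left(641 \right)} + 255771}{D - 317952} = \frac{2 \cdot 641 \frac{1}{290 + 641} + 255771}{\frac{142322}{44091} - 317952} = \frac{2 \cdot 641 \cdot \frac{1}{931} + 255771}{- \frac{14018679310}{44091}} = \left(2 \cdot 641 \cdot \frac{1}{931} + 255771\right) \left(- \frac{44091}{14018679310}\right) = \left(\frac{1282}{931} + 255771\right) \left(- \frac{44091}{14018679310}\right) = \frac{238124083}{931} \left(- \frac{44091}{14018679310}\right) = - \frac{10499128943553}{13051390437610}$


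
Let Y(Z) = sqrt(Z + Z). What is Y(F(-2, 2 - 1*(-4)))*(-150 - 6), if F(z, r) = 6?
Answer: -312*sqrt(3) ≈ -540.40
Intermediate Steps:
Y(Z) = sqrt(2)*sqrt(Z) (Y(Z) = sqrt(2*Z) = sqrt(2)*sqrt(Z))
Y(F(-2, 2 - 1*(-4)))*(-150 - 6) = (sqrt(2)*sqrt(6))*(-150 - 6) = (2*sqrt(3))*(-156) = -312*sqrt(3)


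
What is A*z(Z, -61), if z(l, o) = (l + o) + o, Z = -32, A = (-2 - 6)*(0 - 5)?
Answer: -6160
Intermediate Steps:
A = 40 (A = -8*(-5) = 40)
z(l, o) = l + 2*o
A*z(Z, -61) = 40*(-32 + 2*(-61)) = 40*(-32 - 122) = 40*(-154) = -6160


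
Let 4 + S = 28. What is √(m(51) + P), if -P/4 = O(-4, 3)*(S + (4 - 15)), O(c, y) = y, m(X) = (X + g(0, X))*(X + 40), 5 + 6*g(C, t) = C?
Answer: √158730/6 ≈ 66.402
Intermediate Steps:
g(C, t) = -⅚ + C/6
S = 24 (S = -4 + 28 = 24)
m(X) = (40 + X)*(-⅚ + X) (m(X) = (X + (-⅚ + (⅙)*0))*(X + 40) = (X + (-⅚ + 0))*(40 + X) = (X - ⅚)*(40 + X) = (-⅚ + X)*(40 + X) = (40 + X)*(-⅚ + X))
P = -156 (P = -12*(24 + (4 - 15)) = -12*(24 - 11) = -12*13 = -4*39 = -156)
√(m(51) + P) = √((-100/3 + 51² + (235/6)*51) - 156) = √((-100/3 + 2601 + 3995/2) - 156) = √(27391/6 - 156) = √(26455/6) = √158730/6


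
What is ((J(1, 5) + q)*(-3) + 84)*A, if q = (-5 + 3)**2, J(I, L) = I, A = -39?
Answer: -2691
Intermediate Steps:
q = 4 (q = (-2)**2 = 4)
((J(1, 5) + q)*(-3) + 84)*A = ((1 + 4)*(-3) + 84)*(-39) = (5*(-3) + 84)*(-39) = (-15 + 84)*(-39) = 69*(-39) = -2691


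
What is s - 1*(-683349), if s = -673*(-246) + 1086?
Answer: 849993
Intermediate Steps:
s = 166644 (s = 165558 + 1086 = 166644)
s - 1*(-683349) = 166644 - 1*(-683349) = 166644 + 683349 = 849993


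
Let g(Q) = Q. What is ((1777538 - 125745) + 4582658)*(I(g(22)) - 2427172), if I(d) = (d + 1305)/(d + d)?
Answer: -665803462596691/44 ≈ -1.5132e+13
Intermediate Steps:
I(d) = (1305 + d)/(2*d) (I(d) = (1305 + d)/((2*d)) = (1305 + d)*(1/(2*d)) = (1305 + d)/(2*d))
((1777538 - 125745) + 4582658)*(I(g(22)) - 2427172) = ((1777538 - 125745) + 4582658)*((½)*(1305 + 22)/22 - 2427172) = (1651793 + 4582658)*((½)*(1/22)*1327 - 2427172) = 6234451*(1327/44 - 2427172) = 6234451*(-106794241/44) = -665803462596691/44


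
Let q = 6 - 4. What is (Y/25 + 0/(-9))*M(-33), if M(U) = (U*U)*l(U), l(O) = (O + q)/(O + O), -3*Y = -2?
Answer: 341/25 ≈ 13.640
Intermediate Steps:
q = 2
Y = ⅔ (Y = -⅓*(-2) = ⅔ ≈ 0.66667)
l(O) = (2 + O)/(2*O) (l(O) = (O + 2)/(O + O) = (2 + O)/((2*O)) = (2 + O)*(1/(2*O)) = (2 + O)/(2*O))
M(U) = U*(2 + U)/2 (M(U) = (U*U)*((2 + U)/(2*U)) = U²*((2 + U)/(2*U)) = U*(2 + U)/2)
(Y/25 + 0/(-9))*M(-33) = ((⅔)/25 + 0/(-9))*((½)*(-33)*(2 - 33)) = ((⅔)*(1/25) + 0*(-⅑))*((½)*(-33)*(-31)) = (2/75 + 0)*(1023/2) = (2/75)*(1023/2) = 341/25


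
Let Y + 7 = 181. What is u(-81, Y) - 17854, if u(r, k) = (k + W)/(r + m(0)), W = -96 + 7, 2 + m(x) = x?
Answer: -1481967/83 ≈ -17855.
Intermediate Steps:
m(x) = -2 + x
Y = 174 (Y = -7 + 181 = 174)
W = -89
u(r, k) = (-89 + k)/(-2 + r) (u(r, k) = (k - 89)/(r + (-2 + 0)) = (-89 + k)/(r - 2) = (-89 + k)/(-2 + r))
u(-81, Y) - 17854 = (-89 + 174)/(-2 - 81) - 17854 = 85/(-83) - 17854 = -1/83*85 - 17854 = -85/83 - 17854 = -1481967/83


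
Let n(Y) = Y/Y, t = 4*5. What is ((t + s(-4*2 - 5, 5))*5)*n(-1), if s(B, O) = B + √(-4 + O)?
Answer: 40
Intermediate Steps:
t = 20
n(Y) = 1
((t + s(-4*2 - 5, 5))*5)*n(-1) = ((20 + ((-4*2 - 5) + √(-4 + 5)))*5)*1 = ((20 + ((-8 - 5) + √1))*5)*1 = ((20 + (-13 + 1))*5)*1 = ((20 - 12)*5)*1 = (8*5)*1 = 40*1 = 40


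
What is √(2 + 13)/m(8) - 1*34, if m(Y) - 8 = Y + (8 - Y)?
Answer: -34 + √15/16 ≈ -33.758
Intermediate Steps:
m(Y) = 16 (m(Y) = 8 + (Y + (8 - Y)) = 8 + 8 = 16)
√(2 + 13)/m(8) - 1*34 = √(2 + 13)/16 - 1*34 = √15*(1/16) - 34 = √15/16 - 34 = -34 + √15/16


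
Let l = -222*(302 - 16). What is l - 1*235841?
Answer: -299333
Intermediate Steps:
l = -63492 (l = -222*286 = -63492)
l - 1*235841 = -63492 - 1*235841 = -63492 - 235841 = -299333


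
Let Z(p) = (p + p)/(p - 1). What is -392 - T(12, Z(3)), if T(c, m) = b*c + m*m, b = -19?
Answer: -173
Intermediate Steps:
Z(p) = 2*p/(-1 + p) (Z(p) = (2*p)/(-1 + p) = 2*p/(-1 + p))
T(c, m) = m**2 - 19*c (T(c, m) = -19*c + m*m = -19*c + m**2 = m**2 - 19*c)
-392 - T(12, Z(3)) = -392 - ((2*3/(-1 + 3))**2 - 19*12) = -392 - ((2*3/2)**2 - 228) = -392 - ((2*3*(1/2))**2 - 228) = -392 - (3**2 - 228) = -392 - (9 - 228) = -392 - 1*(-219) = -392 + 219 = -173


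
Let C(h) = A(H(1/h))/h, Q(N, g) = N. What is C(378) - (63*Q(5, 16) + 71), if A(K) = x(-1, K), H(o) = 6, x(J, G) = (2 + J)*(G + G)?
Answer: -24316/63 ≈ -385.97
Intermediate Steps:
x(J, G) = 2*G*(2 + J) (x(J, G) = (2 + J)*(2*G) = 2*G*(2 + J))
A(K) = 2*K (A(K) = 2*K*(2 - 1) = 2*K*1 = 2*K)
C(h) = 12/h (C(h) = (2*6)/h = 12/h)
C(378) - (63*Q(5, 16) + 71) = 12/378 - (63*5 + 71) = 12*(1/378) - (315 + 71) = 2/63 - 1*386 = 2/63 - 386 = -24316/63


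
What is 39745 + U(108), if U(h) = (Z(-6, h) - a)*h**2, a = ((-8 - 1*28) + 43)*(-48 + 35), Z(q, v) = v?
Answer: 2360881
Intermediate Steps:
a = -91 (a = ((-8 - 28) + 43)*(-13) = (-36 + 43)*(-13) = 7*(-13) = -91)
U(h) = h**2*(91 + h) (U(h) = (h - 1*(-91))*h**2 = (h + 91)*h**2 = (91 + h)*h**2 = h**2*(91 + h))
39745 + U(108) = 39745 + 108**2*(91 + 108) = 39745 + 11664*199 = 39745 + 2321136 = 2360881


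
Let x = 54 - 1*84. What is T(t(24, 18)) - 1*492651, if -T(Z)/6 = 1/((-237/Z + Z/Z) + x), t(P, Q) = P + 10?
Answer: -602511969/1223 ≈ -4.9265e+5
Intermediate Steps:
x = -30 (x = 54 - 84 = -30)
t(P, Q) = 10 + P
T(Z) = -6/(-29 - 237/Z) (T(Z) = -6/((-237/Z + Z/Z) - 30) = -6/((-237/Z + 1) - 30) = -6/((1 - 237/Z) - 30) = -6/(-29 - 237/Z))
T(t(24, 18)) - 1*492651 = 6*(10 + 24)/(237 + 29*(10 + 24)) - 1*492651 = 6*34/(237 + 29*34) - 492651 = 6*34/(237 + 986) - 492651 = 6*34/1223 - 492651 = 6*34*(1/1223) - 492651 = 204/1223 - 492651 = -602511969/1223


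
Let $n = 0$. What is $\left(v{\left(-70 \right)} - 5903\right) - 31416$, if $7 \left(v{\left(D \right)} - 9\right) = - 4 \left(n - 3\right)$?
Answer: $- \frac{261158}{7} \approx -37308.0$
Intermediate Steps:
$v{\left(D \right)} = \frac{75}{7}$ ($v{\left(D \right)} = 9 + \frac{\left(-4\right) \left(0 - 3\right)}{7} = 9 + \frac{\left(-4\right) \left(-3\right)}{7} = 9 + \frac{1}{7} \cdot 12 = 9 + \frac{12}{7} = \frac{75}{7}$)
$\left(v{\left(-70 \right)} - 5903\right) - 31416 = \left(\frac{75}{7} - 5903\right) - 31416 = - \frac{41246}{7} - 31416 = - \frac{261158}{7}$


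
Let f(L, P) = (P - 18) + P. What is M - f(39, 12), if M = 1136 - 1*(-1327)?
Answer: 2457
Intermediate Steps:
f(L, P) = -18 + 2*P (f(L, P) = (-18 + P) + P = -18 + 2*P)
M = 2463 (M = 1136 + 1327 = 2463)
M - f(39, 12) = 2463 - (-18 + 2*12) = 2463 - (-18 + 24) = 2463 - 1*6 = 2463 - 6 = 2457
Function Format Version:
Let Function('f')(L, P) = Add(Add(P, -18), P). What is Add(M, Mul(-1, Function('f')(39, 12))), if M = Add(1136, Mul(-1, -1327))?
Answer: 2457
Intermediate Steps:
Function('f')(L, P) = Add(-18, Mul(2, P)) (Function('f')(L, P) = Add(Add(-18, P), P) = Add(-18, Mul(2, P)))
M = 2463 (M = Add(1136, 1327) = 2463)
Add(M, Mul(-1, Function('f')(39, 12))) = Add(2463, Mul(-1, Add(-18, Mul(2, 12)))) = Add(2463, Mul(-1, Add(-18, 24))) = Add(2463, Mul(-1, 6)) = Add(2463, -6) = 2457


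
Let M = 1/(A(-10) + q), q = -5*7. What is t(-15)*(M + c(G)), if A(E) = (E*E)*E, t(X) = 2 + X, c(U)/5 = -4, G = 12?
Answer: 269113/1035 ≈ 260.01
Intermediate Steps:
c(U) = -20 (c(U) = 5*(-4) = -20)
q = -35
A(E) = E³ (A(E) = E²*E = E³)
M = -1/1035 (M = 1/((-10)³ - 35) = 1/(-1000 - 35) = 1/(-1035) = -1/1035 ≈ -0.00096618)
t(-15)*(M + c(G)) = (2 - 15)*(-1/1035 - 20) = -13*(-20701/1035) = 269113/1035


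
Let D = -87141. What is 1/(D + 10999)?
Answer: -1/76142 ≈ -1.3133e-5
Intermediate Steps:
1/(D + 10999) = 1/(-87141 + 10999) = 1/(-76142) = -1/76142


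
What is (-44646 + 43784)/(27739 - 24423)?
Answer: -431/1658 ≈ -0.25995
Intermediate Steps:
(-44646 + 43784)/(27739 - 24423) = -862/3316 = -862*1/3316 = -431/1658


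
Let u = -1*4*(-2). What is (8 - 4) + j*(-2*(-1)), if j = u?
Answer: 20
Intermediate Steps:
u = 8 (u = -4*(-2) = 8)
j = 8
(8 - 4) + j*(-2*(-1)) = (8 - 4) + 8*(-2*(-1)) = 4 + 8*2 = 4 + 16 = 20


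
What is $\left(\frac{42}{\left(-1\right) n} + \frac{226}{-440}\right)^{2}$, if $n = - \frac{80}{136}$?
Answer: $\frac{9728161}{1936} \approx 5024.9$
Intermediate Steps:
$n = - \frac{10}{17}$ ($n = \left(-80\right) \frac{1}{136} = - \frac{10}{17} \approx -0.58823$)
$\left(\frac{42}{\left(-1\right) n} + \frac{226}{-440}\right)^{2} = \left(\frac{42}{\left(-1\right) \left(- \frac{10}{17}\right)} + \frac{226}{-440}\right)^{2} = \left(\frac{42}{\frac{10}{17}} + 226 \left(- \frac{1}{440}\right)\right)^{2} = \left(42 \cdot \frac{17}{10} - \frac{113}{220}\right)^{2} = \left(\frac{357}{5} - \frac{113}{220}\right)^{2} = \left(\frac{3119}{44}\right)^{2} = \frac{9728161}{1936}$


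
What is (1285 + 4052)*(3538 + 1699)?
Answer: 27949869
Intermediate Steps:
(1285 + 4052)*(3538 + 1699) = 5337*5237 = 27949869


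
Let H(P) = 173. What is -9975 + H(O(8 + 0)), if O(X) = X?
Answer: -9802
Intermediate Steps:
-9975 + H(O(8 + 0)) = -9975 + 173 = -9802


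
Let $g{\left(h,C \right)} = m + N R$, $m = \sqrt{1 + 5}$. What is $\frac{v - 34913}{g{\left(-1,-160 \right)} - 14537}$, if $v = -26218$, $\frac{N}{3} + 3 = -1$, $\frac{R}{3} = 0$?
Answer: $\frac{888661347}{211324363} + \frac{61131 \sqrt{6}}{211324363} \approx 4.2059$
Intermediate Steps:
$R = 0$ ($R = 3 \cdot 0 = 0$)
$m = \sqrt{6} \approx 2.4495$
$N = -12$ ($N = -9 + 3 \left(-1\right) = -9 - 3 = -12$)
$g{\left(h,C \right)} = \sqrt{6}$ ($g{\left(h,C \right)} = \sqrt{6} - 0 = \sqrt{6} + 0 = \sqrt{6}$)
$\frac{v - 34913}{g{\left(-1,-160 \right)} - 14537} = \frac{-26218 - 34913}{\sqrt{6} - 14537} = - \frac{61131}{-14537 + \sqrt{6}}$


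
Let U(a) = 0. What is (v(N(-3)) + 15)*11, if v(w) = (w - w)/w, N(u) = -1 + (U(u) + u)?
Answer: 165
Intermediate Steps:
N(u) = -1 + u (N(u) = -1 + (0 + u) = -1 + u)
v(w) = 0 (v(w) = 0/w = 0)
(v(N(-3)) + 15)*11 = (0 + 15)*11 = 15*11 = 165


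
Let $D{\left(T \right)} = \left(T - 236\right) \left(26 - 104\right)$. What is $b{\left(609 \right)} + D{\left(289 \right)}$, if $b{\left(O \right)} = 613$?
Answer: $-3521$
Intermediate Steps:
$D{\left(T \right)} = 18408 - 78 T$ ($D{\left(T \right)} = \left(-236 + T\right) \left(-78\right) = 18408 - 78 T$)
$b{\left(609 \right)} + D{\left(289 \right)} = 613 + \left(18408 - 22542\right) = 613 - 4134 = -3521$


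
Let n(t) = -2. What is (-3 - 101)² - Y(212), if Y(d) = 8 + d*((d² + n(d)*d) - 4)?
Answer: -9426584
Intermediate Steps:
Y(d) = 8 + d*(-4 + d² - 2*d) (Y(d) = 8 + d*((d² - 2*d) - 4) = 8 + d*(-4 + d² - 2*d))
(-3 - 101)² - Y(212) = (-3 - 101)² - (8 + 212³ - 4*212 - 2*212²) = (-104)² - (8 + 9528128 - 848 - 2*44944) = 10816 - (8 + 9528128 - 848 - 89888) = 10816 - 1*9437400 = 10816 - 9437400 = -9426584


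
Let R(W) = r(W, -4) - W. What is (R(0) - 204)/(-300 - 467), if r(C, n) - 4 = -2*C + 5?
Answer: 15/59 ≈ 0.25424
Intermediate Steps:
r(C, n) = 9 - 2*C (r(C, n) = 4 + (-2*C + 5) = 4 + (5 - 2*C) = 9 - 2*C)
R(W) = 9 - 3*W (R(W) = (9 - 2*W) - W = 9 - 3*W)
(R(0) - 204)/(-300 - 467) = ((9 - 3*0) - 204)/(-300 - 467) = ((9 + 0) - 204)/(-767) = (9 - 204)*(-1/767) = -195*(-1/767) = 15/59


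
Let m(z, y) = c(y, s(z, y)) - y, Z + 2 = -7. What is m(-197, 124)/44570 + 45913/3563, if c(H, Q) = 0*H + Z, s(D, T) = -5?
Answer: 292266933/22686130 ≈ 12.883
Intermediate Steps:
Z = -9 (Z = -2 - 7 = -9)
c(H, Q) = -9 (c(H, Q) = 0*H - 9 = 0 - 9 = -9)
m(z, y) = -9 - y
m(-197, 124)/44570 + 45913/3563 = (-9 - 1*124)/44570 + 45913/3563 = (-9 - 124)*(1/44570) + 45913*(1/3563) = -133*1/44570 + 6559/509 = -133/44570 + 6559/509 = 292266933/22686130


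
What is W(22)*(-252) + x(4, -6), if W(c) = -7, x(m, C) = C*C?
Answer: 1800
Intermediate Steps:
x(m, C) = C²
W(22)*(-252) + x(4, -6) = -7*(-252) + (-6)² = 1764 + 36 = 1800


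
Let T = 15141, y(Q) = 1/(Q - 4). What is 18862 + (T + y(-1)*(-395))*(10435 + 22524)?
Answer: 501654842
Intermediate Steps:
y(Q) = 1/(-4 + Q)
18862 + (T + y(-1)*(-395))*(10435 + 22524) = 18862 + (15141 - 395/(-4 - 1))*(10435 + 22524) = 18862 + (15141 - 395/(-5))*32959 = 18862 + (15141 - ⅕*(-395))*32959 = 18862 + (15141 + 79)*32959 = 18862 + 15220*32959 = 18862 + 501635980 = 501654842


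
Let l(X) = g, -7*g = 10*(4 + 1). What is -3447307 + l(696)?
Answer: -24131199/7 ≈ -3.4473e+6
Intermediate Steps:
g = -50/7 (g = -10*(4 + 1)/7 = -10*5/7 = -1/7*50 = -50/7 ≈ -7.1429)
l(X) = -50/7
-3447307 + l(696) = -3447307 - 50/7 = -24131199/7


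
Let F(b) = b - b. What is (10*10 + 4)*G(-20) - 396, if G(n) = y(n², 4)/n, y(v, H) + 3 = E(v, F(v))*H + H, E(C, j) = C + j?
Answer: -43606/5 ≈ -8721.2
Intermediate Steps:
F(b) = 0
y(v, H) = -3 + H + H*v (y(v, H) = -3 + ((v + 0)*H + H) = -3 + (v*H + H) = -3 + (H*v + H) = -3 + (H + H*v) = -3 + H + H*v)
G(n) = (1 + 4*n²)/n (G(n) = (-3 + 4 + 4*n²)/n = (1 + 4*n²)/n)
(10*10 + 4)*G(-20) - 396 = (10*10 + 4)*(1/(-20) + 4*(-20)) - 396 = (100 + 4)*(-1/20 - 80) - 396 = 104*(-1601/20) - 396 = -41626/5 - 396 = -43606/5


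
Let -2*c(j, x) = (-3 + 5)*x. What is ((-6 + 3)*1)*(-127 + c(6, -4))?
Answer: 369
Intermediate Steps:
c(j, x) = -x (c(j, x) = -(-3 + 5)*x/2 = -x)
((-6 + 3)*1)*(-127 + c(6, -4)) = ((-6 + 3)*1)*(-127 - 1*(-4)) = (-3*1)*(-127 + 4) = -3*(-123) = 369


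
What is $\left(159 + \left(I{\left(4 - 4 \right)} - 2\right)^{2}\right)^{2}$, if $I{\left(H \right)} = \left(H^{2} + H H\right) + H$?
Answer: $26569$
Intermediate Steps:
$I{\left(H \right)} = H + 2 H^{2}$ ($I{\left(H \right)} = \left(H^{2} + H^{2}\right) + H = 2 H^{2} + H = H + 2 H^{2}$)
$\left(159 + \left(I{\left(4 - 4 \right)} - 2\right)^{2}\right)^{2} = \left(159 + \left(\left(4 - 4\right) \left(1 + 2 \left(4 - 4\right)\right) - 2\right)^{2}\right)^{2} = \left(159 + \left(0 \left(1 + 2 \cdot 0\right) - 2\right)^{2}\right)^{2} = \left(159 + \left(0 \left(1 + 0\right) - 2\right)^{2}\right)^{2} = \left(159 + \left(0 \cdot 1 - 2\right)^{2}\right)^{2} = \left(159 + \left(0 - 2\right)^{2}\right)^{2} = \left(159 + \left(-2\right)^{2}\right)^{2} = \left(159 + 4\right)^{2} = 163^{2} = 26569$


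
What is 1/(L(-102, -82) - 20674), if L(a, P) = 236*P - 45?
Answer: -1/40071 ≈ -2.4956e-5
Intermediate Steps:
L(a, P) = -45 + 236*P
1/(L(-102, -82) - 20674) = 1/((-45 + 236*(-82)) - 20674) = 1/((-45 - 19352) - 20674) = 1/(-19397 - 20674) = 1/(-40071) = -1/40071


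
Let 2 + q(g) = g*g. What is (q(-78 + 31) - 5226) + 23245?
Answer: 20226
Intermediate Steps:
q(g) = -2 + g² (q(g) = -2 + g*g = -2 + g²)
(q(-78 + 31) - 5226) + 23245 = ((-2 + (-78 + 31)²) - 5226) + 23245 = ((-2 + (-47)²) - 5226) + 23245 = ((-2 + 2209) - 5226) + 23245 = (2207 - 5226) + 23245 = -3019 + 23245 = 20226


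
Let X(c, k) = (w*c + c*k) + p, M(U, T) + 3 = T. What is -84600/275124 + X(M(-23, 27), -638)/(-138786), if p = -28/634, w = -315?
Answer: -71967550037/504338539587 ≈ -0.14270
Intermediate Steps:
M(U, T) = -3 + T
p = -14/317 (p = -28*1/634 = -14/317 ≈ -0.044164)
X(c, k) = -14/317 - 315*c + c*k (X(c, k) = (-315*c + c*k) - 14/317 = -14/317 - 315*c + c*k)
-84600/275124 + X(M(-23, 27), -638)/(-138786) = -84600/275124 + (-14/317 - 315*(-3 + 27) + (-3 + 27)*(-638))/(-138786) = -84600*1/275124 + (-14/317 - 315*24 + 24*(-638))*(-1/138786) = -7050/22927 + (-14/317 - 7560 - 15312)*(-1/138786) = -7050/22927 - 7250438/317*(-1/138786) = -7050/22927 + 3625219/21997581 = -71967550037/504338539587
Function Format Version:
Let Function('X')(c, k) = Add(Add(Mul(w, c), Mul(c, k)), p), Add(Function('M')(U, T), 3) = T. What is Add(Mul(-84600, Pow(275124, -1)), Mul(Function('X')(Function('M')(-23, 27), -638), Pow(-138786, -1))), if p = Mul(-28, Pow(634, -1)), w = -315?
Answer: Rational(-71967550037, 504338539587) ≈ -0.14270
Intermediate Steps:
Function('M')(U, T) = Add(-3, T)
p = Rational(-14, 317) (p = Mul(-28, Rational(1, 634)) = Rational(-14, 317) ≈ -0.044164)
Function('X')(c, k) = Add(Rational(-14, 317), Mul(-315, c), Mul(c, k)) (Function('X')(c, k) = Add(Add(Mul(-315, c), Mul(c, k)), Rational(-14, 317)) = Add(Rational(-14, 317), Mul(-315, c), Mul(c, k)))
Add(Mul(-84600, Pow(275124, -1)), Mul(Function('X')(Function('M')(-23, 27), -638), Pow(-138786, -1))) = Add(Mul(-84600, Pow(275124, -1)), Mul(Add(Rational(-14, 317), Mul(-315, Add(-3, 27)), Mul(Add(-3, 27), -638)), Pow(-138786, -1))) = Add(Mul(-84600, Rational(1, 275124)), Mul(Add(Rational(-14, 317), Mul(-315, 24), Mul(24, -638)), Rational(-1, 138786))) = Add(Rational(-7050, 22927), Mul(Add(Rational(-14, 317), -7560, -15312), Rational(-1, 138786))) = Add(Rational(-7050, 22927), Mul(Rational(-7250438, 317), Rational(-1, 138786))) = Add(Rational(-7050, 22927), Rational(3625219, 21997581)) = Rational(-71967550037, 504338539587)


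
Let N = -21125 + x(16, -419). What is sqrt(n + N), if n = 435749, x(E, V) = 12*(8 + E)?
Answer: 8*sqrt(6483) ≈ 644.14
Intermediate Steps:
x(E, V) = 96 + 12*E
N = -20837 (N = -21125 + (96 + 12*16) = -21125 + (96 + 192) = -21125 + 288 = -20837)
sqrt(n + N) = sqrt(435749 - 20837) = sqrt(414912) = 8*sqrt(6483)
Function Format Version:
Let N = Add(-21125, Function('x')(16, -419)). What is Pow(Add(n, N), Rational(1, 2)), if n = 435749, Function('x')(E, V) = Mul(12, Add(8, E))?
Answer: Mul(8, Pow(6483, Rational(1, 2))) ≈ 644.14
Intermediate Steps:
Function('x')(E, V) = Add(96, Mul(12, E))
N = -20837 (N = Add(-21125, Add(96, Mul(12, 16))) = Add(-21125, Add(96, 192)) = Add(-21125, 288) = -20837)
Pow(Add(n, N), Rational(1, 2)) = Pow(Add(435749, -20837), Rational(1, 2)) = Pow(414912, Rational(1, 2)) = Mul(8, Pow(6483, Rational(1, 2)))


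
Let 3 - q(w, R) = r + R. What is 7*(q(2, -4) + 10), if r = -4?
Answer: 147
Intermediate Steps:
q(w, R) = 7 - R (q(w, R) = 3 - (-4 + R) = 3 + (4 - R) = 7 - R)
7*(q(2, -4) + 10) = 7*((7 - 1*(-4)) + 10) = 7*((7 + 4) + 10) = 7*(11 + 10) = 7*21 = 147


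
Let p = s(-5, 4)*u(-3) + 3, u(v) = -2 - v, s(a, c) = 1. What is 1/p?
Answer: ¼ ≈ 0.25000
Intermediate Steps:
p = 4 (p = 1*(-2 - 1*(-3)) + 3 = 1*(-2 + 3) + 3 = 1*1 + 3 = 1 + 3 = 4)
1/p = 1/4 = ¼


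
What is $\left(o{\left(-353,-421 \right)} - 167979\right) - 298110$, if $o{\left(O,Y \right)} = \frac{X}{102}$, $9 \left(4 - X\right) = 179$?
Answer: $- \frac{427869845}{918} \approx -4.6609 \cdot 10^{5}$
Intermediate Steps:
$X = - \frac{143}{9}$ ($X = 4 - \frac{179}{9} = - \frac{143}{9} \approx -15.889$)
$o{\left(O,Y \right)} = - \frac{143}{918}$ ($o{\left(O,Y \right)} = - \frac{143}{9 \cdot 102} = \left(- \frac{143}{9}\right) \frac{1}{102} = - \frac{143}{918}$)
$\left(o{\left(-353,-421 \right)} - 167979\right) - 298110 = \left(- \frac{143}{918} - 167979\right) - 298110 = - \frac{154204865}{918} - 298110 = - \frac{427869845}{918}$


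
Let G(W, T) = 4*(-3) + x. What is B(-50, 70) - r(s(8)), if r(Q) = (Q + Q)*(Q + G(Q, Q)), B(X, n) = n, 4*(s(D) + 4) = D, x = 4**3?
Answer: 270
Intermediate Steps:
x = 64
s(D) = -4 + D/4
G(W, T) = 52 (G(W, T) = 4*(-3) + 64 = -12 + 64 = 52)
r(Q) = 2*Q*(52 + Q) (r(Q) = (Q + Q)*(Q + 52) = (2*Q)*(52 + Q) = 2*Q*(52 + Q))
B(-50, 70) - r(s(8)) = 70 - 2*(-4 + (1/4)*8)*(52 + (-4 + (1/4)*8)) = 70 - 2*(-4 + 2)*(52 + (-4 + 2)) = 70 - 2*(-2)*(52 - 2) = 70 - 2*(-2)*50 = 70 - 1*(-200) = 70 + 200 = 270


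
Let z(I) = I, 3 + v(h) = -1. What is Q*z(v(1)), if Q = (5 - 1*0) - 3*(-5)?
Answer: -80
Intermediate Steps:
v(h) = -4 (v(h) = -3 - 1 = -4)
Q = 20 (Q = (5 + 0) + 15 = 5 + 15 = 20)
Q*z(v(1)) = 20*(-4) = -80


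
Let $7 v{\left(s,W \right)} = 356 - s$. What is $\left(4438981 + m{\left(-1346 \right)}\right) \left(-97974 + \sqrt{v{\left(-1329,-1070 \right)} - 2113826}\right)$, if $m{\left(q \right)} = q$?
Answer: $-434772851490 + \frac{4437635 i \sqrt{103565679}}{7} \approx -4.3477 \cdot 10^{11} + 6.4515 \cdot 10^{9} i$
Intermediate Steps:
$v{\left(s,W \right)} = \frac{356}{7} - \frac{s}{7}$ ($v{\left(s,W \right)} = \frac{356 - s}{7} = \frac{356}{7} - \frac{s}{7}$)
$\left(4438981 + m{\left(-1346 \right)}\right) \left(-97974 + \sqrt{v{\left(-1329,-1070 \right)} - 2113826}\right) = \left(4438981 - 1346\right) \left(-97974 + \sqrt{\left(\frac{356}{7} - - \frac{1329}{7}\right) - 2113826}\right) = 4437635 \left(-97974 + \sqrt{\left(\frac{356}{7} + \frac{1329}{7}\right) - 2113826}\right) = 4437635 \left(-97974 + \sqrt{\frac{1685}{7} - 2113826}\right) = 4437635 \left(-97974 + \sqrt{- \frac{14795097}{7}}\right) = 4437635 \left(-97974 + \frac{i \sqrt{103565679}}{7}\right) = -434772851490 + \frac{4437635 i \sqrt{103565679}}{7}$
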